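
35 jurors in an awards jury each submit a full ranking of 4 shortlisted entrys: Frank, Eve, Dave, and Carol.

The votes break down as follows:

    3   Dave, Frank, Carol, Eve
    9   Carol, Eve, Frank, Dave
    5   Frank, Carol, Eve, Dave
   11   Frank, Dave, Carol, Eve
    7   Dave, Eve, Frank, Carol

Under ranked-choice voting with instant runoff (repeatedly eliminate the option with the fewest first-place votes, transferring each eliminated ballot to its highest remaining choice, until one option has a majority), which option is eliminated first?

Round 1: Frank 16, Dave 10, Carol 9, Eve 0. Eve has the fewest and is eliminated.
Round 2: Frank 16, Dave 10, Carol 9. Carol has the fewest and is eliminated.
Round 3: Frank 25, Dave 10. Frank has a majority.

Eve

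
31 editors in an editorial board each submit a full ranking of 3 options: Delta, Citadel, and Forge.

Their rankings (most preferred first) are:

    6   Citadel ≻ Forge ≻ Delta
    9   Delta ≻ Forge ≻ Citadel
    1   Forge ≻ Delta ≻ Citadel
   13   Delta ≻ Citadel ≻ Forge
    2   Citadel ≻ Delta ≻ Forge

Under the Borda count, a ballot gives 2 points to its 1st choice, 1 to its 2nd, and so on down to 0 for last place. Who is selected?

Borda scores:
  Delta: 6·0 + 9·2 + 1 + 13·2 + 2·1 = 47
  Citadel: 6·2 + 9·0 + 0 + 13·1 + 2·2 = 29
  Forge: 6·1 + 9·1 + 2 + 13·0 + 2·0 = 17
Delta has the highest total.

Delta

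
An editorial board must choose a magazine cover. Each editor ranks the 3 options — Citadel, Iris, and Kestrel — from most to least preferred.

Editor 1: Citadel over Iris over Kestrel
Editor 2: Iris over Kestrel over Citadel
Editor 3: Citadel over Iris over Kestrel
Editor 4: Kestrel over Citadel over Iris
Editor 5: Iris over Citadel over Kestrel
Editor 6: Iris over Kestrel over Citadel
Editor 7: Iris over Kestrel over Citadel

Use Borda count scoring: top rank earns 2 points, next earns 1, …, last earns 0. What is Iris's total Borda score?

10

Borda scores:
  Citadel: 2 + 0 + 2 + 1 + 1 + 0 + 0 = 6
  Iris: 1 + 2 + 1 + 0 + 2 + 2 + 2 = 10
  Kestrel: 0 + 1 + 0 + 2 + 0 + 1 + 1 = 5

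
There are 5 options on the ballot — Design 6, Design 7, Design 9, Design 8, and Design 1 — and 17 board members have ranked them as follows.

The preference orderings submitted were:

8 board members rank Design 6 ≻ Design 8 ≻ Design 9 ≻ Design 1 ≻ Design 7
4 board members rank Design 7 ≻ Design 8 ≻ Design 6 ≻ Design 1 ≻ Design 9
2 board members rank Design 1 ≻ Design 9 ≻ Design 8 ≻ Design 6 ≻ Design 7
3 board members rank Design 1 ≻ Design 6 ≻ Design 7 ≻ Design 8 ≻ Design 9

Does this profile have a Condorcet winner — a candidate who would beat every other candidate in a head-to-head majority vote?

Head-to-head results (17 voters total):
Design 6 vs Design 7: Design 6 wins 13–4.
Design 6 vs Design 9: Design 6 wins 15–2.
Design 6 vs Design 8: Design 6 wins 11–6.
Design 6 vs Design 1: Design 6 wins 12–5.
Design 7 vs Design 9: Design 9 wins 10–7.
Design 7 vs Design 8: Design 8 wins 10–7.
Design 7 vs Design 1: Design 1 wins 13–4.
Design 9 vs Design 8: Design 8 wins 15–2.
Design 9 vs Design 1: Design 1 wins 9–8.
Design 8 vs Design 1: Design 8 wins 12–5.
Design 6 beats each rival — Design 7 (13–4), Design 9 (15–2), Design 8 (11–6), Design 1 (12–5) — so Design 6 is the Condorcet winner.

Yes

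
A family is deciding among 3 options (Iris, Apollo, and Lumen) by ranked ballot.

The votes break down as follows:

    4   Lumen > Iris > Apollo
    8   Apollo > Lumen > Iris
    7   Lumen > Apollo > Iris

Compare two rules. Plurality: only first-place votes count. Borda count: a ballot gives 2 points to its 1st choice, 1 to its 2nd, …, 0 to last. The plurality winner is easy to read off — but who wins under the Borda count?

Plurality first-place counts: Iris 0, Apollo 8, Lumen 11 → Lumen.
Borda totals: Iris 4, Apollo 23, Lumen 30 → Lumen.

Lumen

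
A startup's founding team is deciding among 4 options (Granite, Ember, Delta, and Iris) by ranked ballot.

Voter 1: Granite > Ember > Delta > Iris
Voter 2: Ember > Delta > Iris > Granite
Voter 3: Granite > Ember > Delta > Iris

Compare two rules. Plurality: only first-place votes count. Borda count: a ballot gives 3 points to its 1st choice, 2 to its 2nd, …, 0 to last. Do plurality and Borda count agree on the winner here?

No

Plurality first-place counts: Granite 2, Ember 1, Delta 0, Iris 0 → Granite.
Borda totals: Granite 6, Ember 7, Delta 4, Iris 1 → Ember.
The two rules disagree: plurality picks Granite, Borda picks Ember.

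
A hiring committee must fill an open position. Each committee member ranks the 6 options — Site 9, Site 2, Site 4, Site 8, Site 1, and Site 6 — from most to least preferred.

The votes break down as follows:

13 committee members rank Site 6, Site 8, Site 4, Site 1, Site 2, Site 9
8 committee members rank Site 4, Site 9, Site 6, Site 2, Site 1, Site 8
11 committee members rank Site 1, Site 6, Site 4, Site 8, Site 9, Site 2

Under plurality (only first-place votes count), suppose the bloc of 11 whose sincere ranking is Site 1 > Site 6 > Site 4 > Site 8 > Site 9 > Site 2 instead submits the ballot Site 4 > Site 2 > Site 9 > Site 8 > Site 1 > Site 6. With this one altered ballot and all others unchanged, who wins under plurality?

Site 4

First-place totals with the altered ballot: Site 9 0, Site 2 0, Site 4 19, Site 8 0, Site 1 0, Site 6 13.
The switch changes the winner from Site 6 to Site 4.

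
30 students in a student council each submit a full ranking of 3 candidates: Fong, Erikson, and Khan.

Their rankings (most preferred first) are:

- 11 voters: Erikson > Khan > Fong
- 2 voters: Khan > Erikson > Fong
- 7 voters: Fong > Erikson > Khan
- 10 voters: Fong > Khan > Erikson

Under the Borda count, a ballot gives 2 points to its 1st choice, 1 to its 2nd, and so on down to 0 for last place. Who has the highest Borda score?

Fong

Borda scores:
  Fong: 11·0 + 2·0 + 7·2 + 10·2 = 34
  Erikson: 11·2 + 2·1 + 7·1 + 10·0 = 31
  Khan: 11·1 + 2·2 + 7·0 + 10·1 = 25
Fong has the highest total.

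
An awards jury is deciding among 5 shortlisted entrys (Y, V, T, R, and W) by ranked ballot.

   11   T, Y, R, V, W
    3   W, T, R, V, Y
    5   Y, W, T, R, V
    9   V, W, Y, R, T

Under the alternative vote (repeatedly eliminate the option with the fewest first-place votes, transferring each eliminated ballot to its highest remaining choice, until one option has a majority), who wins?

T

Round 1: T 11, V 9, Y 5, W 3, R 0. R has the fewest and is eliminated.
Round 2: T 11, V 9, Y 5, W 3. W has the fewest and is eliminated.
Round 3: T 14, V 9, Y 5. Y has the fewest and is eliminated.
Round 4: T 19, V 9. T has a majority.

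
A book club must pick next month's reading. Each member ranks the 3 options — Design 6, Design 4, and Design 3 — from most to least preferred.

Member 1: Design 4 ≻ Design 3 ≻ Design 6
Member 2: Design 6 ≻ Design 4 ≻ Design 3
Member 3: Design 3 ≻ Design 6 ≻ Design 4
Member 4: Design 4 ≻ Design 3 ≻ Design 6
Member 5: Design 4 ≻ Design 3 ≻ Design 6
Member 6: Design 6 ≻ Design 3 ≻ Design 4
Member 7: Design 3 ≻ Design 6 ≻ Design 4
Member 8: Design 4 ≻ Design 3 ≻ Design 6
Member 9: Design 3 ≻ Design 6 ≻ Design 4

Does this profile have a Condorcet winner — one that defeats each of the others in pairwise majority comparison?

No

Head-to-head results (9 voters total):
Design 6 vs Design 4: Design 6 wins 5–4.
Design 6 vs Design 3: Design 3 wins 7–2.
Design 4 vs Design 3: Design 4 wins 5–4.
No candidate beats all others: Design 6 beats Design 4 beats Design 3 beats Design 6, a majority cycle.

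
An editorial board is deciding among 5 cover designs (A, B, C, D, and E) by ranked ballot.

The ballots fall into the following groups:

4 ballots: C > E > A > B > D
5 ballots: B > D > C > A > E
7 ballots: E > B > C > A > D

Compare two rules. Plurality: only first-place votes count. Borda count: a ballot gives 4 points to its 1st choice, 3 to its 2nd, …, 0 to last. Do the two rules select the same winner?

Plurality first-place counts: A 0, B 5, C 4, D 0, E 7 → E.
Borda totals: A 20, B 45, C 40, D 15, E 40 → B.
The two rules disagree: plurality picks E, Borda picks B.

No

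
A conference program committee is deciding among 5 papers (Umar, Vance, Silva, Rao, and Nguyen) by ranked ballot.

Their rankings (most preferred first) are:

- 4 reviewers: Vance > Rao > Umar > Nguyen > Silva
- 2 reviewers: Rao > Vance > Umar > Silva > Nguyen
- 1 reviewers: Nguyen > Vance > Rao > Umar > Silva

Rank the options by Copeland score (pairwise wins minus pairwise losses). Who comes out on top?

Vance

Pairwise results:
  Umar vs Vance: Vance wins 7–0.
  Umar vs Silva: Umar wins 7–0.
  Umar vs Rao: Rao wins 7–0.
  Umar vs Nguyen: Umar wins 6–1.
  Vance vs Silva: Vance wins 7–0.
  Vance vs Rao: Vance wins 5–2.
  Vance vs Nguyen: Vance wins 6–1.
  Silva vs Rao: Rao wins 7–0.
  Silva vs Nguyen: Nguyen wins 5–2.
  Rao vs Nguyen: Rao wins 6–1.
Copeland scores (wins − losses):
  Umar: 2 − 2 = 0
  Vance: 4 − 0 = 4
  Silva: 0 − 4 = -4
  Rao: 3 − 1 = 2
  Nguyen: 1 − 3 = -2
Vance has the best Copeland score.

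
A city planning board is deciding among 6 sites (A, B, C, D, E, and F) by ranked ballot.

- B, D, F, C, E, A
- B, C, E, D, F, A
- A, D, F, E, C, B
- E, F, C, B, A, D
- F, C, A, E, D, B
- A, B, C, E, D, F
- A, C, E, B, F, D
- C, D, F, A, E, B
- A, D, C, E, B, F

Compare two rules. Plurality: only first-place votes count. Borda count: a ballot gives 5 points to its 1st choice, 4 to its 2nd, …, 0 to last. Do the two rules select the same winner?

Plurality first-place counts: A 4, B 2, C 1, D 0, E 1, F 1 → A.
Borda totals: A 26, B 19, C 29, D 20, E 21, F 20 → C.
The two rules disagree: plurality picks A, Borda picks C.

No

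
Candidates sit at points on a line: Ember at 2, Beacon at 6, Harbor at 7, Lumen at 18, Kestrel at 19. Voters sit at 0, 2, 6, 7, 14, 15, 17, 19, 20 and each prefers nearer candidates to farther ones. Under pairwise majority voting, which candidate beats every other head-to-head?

Lumen

With single-peaked preferences on a line, the Condorcet winner is the candidate closest to the median voter.
The median voter (position 14) is closest to Lumen at 18.
Check: Lumen vs Harbor — voters closer to Lumen: 5 of 9.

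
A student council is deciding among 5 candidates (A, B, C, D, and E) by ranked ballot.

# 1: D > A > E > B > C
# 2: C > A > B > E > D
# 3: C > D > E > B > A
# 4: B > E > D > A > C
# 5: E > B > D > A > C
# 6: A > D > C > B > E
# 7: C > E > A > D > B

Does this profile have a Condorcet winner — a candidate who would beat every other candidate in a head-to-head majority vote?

Head-to-head results (7 voters total):
A vs B: A wins 4–3.
A vs C: A wins 4–3.
A vs D: D wins 4–3.
A vs E: E wins 4–3.
B vs C: C wins 4–3.
B vs D: D wins 4–3.
B vs E: E wins 4–3.
C vs D: D wins 4–3.
C vs E: C wins 4–3.
D vs E: E wins 4–3.
No candidate beats all others: A beats C beats E beats A, a majority cycle.

No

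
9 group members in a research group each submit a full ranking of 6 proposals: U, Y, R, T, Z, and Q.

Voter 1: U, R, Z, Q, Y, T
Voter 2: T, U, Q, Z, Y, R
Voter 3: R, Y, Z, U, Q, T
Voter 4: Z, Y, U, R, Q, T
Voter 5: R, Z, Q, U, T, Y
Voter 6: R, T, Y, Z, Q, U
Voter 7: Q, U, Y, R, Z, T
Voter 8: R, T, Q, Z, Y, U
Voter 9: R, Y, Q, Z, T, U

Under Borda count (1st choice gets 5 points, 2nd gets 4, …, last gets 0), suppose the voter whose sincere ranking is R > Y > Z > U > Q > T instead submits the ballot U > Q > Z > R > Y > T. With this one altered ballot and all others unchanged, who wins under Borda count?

R

Borda totals with the altered ballot: U 23, Y 18, R 30, T 15, Z 24, Q 25.
The winner is unchanged: still R.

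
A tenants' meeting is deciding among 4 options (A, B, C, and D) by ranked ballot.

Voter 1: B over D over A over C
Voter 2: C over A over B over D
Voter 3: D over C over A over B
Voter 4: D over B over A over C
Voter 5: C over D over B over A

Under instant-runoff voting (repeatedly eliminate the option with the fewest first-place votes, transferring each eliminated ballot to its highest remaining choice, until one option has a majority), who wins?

Round 1: C 2, D 2, B 1, A 0. A has the fewest and is eliminated.
Round 2: C 2, D 2, B 1. B has the fewest and is eliminated.
Round 3: D 3, C 2. D has a majority.

D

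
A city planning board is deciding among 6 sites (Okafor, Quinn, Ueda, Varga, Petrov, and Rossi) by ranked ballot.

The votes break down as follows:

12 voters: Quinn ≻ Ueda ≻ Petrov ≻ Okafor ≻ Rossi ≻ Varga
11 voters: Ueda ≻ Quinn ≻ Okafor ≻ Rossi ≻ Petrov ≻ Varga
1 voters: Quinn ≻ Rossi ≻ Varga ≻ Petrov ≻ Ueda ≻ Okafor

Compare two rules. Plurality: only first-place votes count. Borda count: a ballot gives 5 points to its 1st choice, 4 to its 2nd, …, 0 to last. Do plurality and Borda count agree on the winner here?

Yes

Plurality first-place counts: Okafor 0, Quinn 13, Ueda 11, Varga 0, Petrov 0, Rossi 0 → Quinn.
Borda totals: Okafor 57, Quinn 109, Ueda 104, Varga 3, Petrov 49, Rossi 38 → Quinn.
The two rules agree on Quinn.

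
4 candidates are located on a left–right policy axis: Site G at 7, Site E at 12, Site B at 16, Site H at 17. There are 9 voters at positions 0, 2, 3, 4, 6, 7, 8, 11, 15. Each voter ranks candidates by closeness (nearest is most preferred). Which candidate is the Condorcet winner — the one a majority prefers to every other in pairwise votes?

Site G

With single-peaked preferences on a line, the Condorcet winner is the candidate closest to the median voter.
The median voter (position 6) is closest to Site G at 7.
Check: Site G vs Site B — voters closer to Site G: 8 of 9.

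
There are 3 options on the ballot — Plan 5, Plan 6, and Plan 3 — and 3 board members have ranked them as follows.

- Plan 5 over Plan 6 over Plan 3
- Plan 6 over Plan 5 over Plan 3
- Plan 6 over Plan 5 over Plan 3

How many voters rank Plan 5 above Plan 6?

1

Ballots ranking Plan 5 above Plan 6: 1.
Ballots ranking Plan 6 above Plan 5: 2.
So 1 of 3 voters prefer Plan 5 to Plan 6.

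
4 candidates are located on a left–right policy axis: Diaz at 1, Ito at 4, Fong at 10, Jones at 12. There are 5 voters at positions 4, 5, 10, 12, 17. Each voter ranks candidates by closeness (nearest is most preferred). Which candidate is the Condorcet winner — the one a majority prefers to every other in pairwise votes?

With single-peaked preferences on a line, the Condorcet winner is the candidate closest to the median voter.
The median voter (position 10) is closest to Fong at 10.
Check: Fong vs Ito — voters closer to Fong: 3 of 5.

Fong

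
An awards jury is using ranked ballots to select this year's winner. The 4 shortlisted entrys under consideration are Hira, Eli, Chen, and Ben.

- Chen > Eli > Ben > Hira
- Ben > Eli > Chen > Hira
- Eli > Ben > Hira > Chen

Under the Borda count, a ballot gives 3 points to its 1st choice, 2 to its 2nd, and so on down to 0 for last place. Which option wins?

Borda scores:
  Hira: 0 + 0 + 1 = 1
  Eli: 2 + 2 + 3 = 7
  Chen: 3 + 1 + 0 = 4
  Ben: 1 + 3 + 2 = 6
Eli has the highest total.

Eli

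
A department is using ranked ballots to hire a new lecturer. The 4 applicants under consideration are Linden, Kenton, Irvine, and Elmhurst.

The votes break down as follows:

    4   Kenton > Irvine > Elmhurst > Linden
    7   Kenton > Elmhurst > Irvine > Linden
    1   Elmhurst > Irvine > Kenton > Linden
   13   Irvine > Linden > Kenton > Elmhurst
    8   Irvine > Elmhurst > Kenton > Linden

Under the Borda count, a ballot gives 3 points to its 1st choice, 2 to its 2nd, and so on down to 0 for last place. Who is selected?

Irvine

Borda scores:
  Linden: 4·0 + 7·0 + 0 + 13·2 + 8·0 = 26
  Kenton: 4·3 + 7·3 + 1 + 13·1 + 8·1 = 55
  Irvine: 4·2 + 7·1 + 2 + 13·3 + 8·3 = 80
  Elmhurst: 4·1 + 7·2 + 3 + 13·0 + 8·2 = 37
Irvine has the highest total.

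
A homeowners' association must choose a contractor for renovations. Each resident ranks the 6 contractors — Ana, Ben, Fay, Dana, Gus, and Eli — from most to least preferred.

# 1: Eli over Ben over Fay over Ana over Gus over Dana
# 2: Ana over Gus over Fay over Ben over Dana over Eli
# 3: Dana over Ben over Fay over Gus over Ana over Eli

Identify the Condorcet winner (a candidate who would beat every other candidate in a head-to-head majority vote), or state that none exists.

Ben

Head-to-head results (3 voters total):
Ana vs Ben: Ben wins 2–1.
Ana vs Fay: Fay wins 2–1.
Ana vs Dana: Ana wins 2–1.
Ana vs Gus: Ana wins 2–1.
Ana vs Eli: Ana wins 2–1.
Ben vs Fay: Ben wins 2–1.
Ben vs Dana: Ben wins 2–1.
Ben vs Gus: Ben wins 2–1.
Ben vs Eli: Ben wins 2–1.
Fay vs Dana: Fay wins 2–1.
Fay vs Gus: Fay wins 2–1.
Fay vs Eli: Fay wins 2–1.
Dana vs Gus: Gus wins 2–1.
Dana vs Eli: Dana wins 2–1.
Gus vs Eli: Gus wins 2–1.
Ben beats each rival — Ana (2–1), Fay (2–1), Dana (2–1), Gus (2–1), Eli (2–1) — so Ben is the Condorcet winner.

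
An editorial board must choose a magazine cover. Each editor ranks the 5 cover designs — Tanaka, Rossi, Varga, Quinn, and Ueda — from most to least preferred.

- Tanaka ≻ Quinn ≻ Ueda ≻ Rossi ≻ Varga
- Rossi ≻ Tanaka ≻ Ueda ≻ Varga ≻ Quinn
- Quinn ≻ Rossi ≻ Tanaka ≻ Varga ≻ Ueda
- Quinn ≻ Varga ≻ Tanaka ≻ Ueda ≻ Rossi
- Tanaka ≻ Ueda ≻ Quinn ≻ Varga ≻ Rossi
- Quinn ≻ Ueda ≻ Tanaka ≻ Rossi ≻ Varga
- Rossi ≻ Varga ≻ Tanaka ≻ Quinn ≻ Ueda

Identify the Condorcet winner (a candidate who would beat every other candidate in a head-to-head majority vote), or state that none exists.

Head-to-head results (7 voters total):
Tanaka vs Rossi: Tanaka wins 4–3.
Tanaka vs Varga: Tanaka wins 5–2.
Tanaka vs Quinn: Tanaka wins 4–3.
Tanaka vs Ueda: Tanaka wins 6–1.
Rossi vs Varga: Rossi wins 5–2.
Rossi vs Quinn: Quinn wins 5–2.
Rossi vs Ueda: Ueda wins 4–3.
Varga vs Quinn: Quinn wins 5–2.
Varga vs Ueda: Ueda wins 4–3.
Quinn vs Ueda: Quinn wins 5–2.
Tanaka beats each rival — Rossi (4–3), Varga (5–2), Quinn (4–3), Ueda (6–1) — so Tanaka is the Condorcet winner.

Tanaka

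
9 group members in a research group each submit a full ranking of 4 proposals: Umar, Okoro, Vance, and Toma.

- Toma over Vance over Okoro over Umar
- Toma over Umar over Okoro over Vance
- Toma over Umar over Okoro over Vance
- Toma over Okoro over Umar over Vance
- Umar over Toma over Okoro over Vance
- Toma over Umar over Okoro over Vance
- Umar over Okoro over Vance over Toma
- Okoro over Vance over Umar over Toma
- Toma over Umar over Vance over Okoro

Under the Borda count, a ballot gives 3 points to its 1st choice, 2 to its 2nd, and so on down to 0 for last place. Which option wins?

Toma

Borda scores:
  Umar: 0 + 2 + 2 + 1 + 3 + 2 + 3 + 1 + 2 = 16
  Okoro: 1 + 1 + 1 + 2 + 1 + 1 + 2 + 3 + 0 = 12
  Vance: 2 + 0 + 0 + 0 + 0 + 0 + 1 + 2 + 1 = 6
  Toma: 3 + 3 + 3 + 3 + 2 + 3 + 0 + 0 + 3 = 20
Toma has the highest total.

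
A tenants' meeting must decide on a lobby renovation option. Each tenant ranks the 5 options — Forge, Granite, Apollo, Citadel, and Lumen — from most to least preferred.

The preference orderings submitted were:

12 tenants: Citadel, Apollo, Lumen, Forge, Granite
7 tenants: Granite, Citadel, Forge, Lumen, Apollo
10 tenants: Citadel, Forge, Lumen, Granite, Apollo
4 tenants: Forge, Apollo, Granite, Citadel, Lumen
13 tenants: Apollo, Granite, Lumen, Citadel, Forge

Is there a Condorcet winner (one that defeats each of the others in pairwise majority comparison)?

No

Head-to-head results (46 voters total):
Forge vs Granite: Forge wins 26–20.
Forge vs Apollo: Apollo wins 25–21.
Forge vs Citadel: Citadel wins 42–4.
Forge vs Lumen: Lumen wins 25–21.
Granite vs Apollo: Apollo wins 29–17.
Granite vs Citadel: Granite wins 24–22.
Granite vs Lumen: Granite wins 24–22.
Apollo vs Citadel: Citadel wins 29–17.
Apollo vs Lumen: Apollo wins 29–17.
Citadel vs Lumen: Citadel wins 33–13.
No candidate beats all others: Forge beats Granite beats Citadel beats Forge, a majority cycle.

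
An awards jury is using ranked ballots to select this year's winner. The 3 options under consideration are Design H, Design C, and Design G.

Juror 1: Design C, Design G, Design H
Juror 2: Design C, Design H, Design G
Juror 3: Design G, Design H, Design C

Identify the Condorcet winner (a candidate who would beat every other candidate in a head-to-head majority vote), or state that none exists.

Design C

Head-to-head results (3 voters total):
Design H vs Design C: Design C wins 2–1.
Design H vs Design G: Design G wins 2–1.
Design C vs Design G: Design C wins 2–1.
Design C beats each rival — Design H (2–1), Design G (2–1) — so Design C is the Condorcet winner.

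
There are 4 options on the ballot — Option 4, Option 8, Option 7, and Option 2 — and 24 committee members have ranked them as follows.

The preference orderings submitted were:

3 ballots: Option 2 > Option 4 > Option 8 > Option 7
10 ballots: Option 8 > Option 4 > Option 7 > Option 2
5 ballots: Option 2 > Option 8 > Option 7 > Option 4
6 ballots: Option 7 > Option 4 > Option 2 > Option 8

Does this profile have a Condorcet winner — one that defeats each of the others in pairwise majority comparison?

Head-to-head results (24 voters total):
Option 4 vs Option 8: Option 8 wins 15–9.
Option 4 vs Option 7: Option 4 wins 13–11.
Option 4 vs Option 2: Option 4 wins 16–8.
Option 8 vs Option 7: Option 8 wins 18–6.
Option 8 vs Option 2: Option 2 wins 14–10.
Option 7 vs Option 2: Option 7 wins 16–8.
No candidate beats all others: Option 4 beats Option 2 beats Option 8 beats Option 4, a majority cycle.

No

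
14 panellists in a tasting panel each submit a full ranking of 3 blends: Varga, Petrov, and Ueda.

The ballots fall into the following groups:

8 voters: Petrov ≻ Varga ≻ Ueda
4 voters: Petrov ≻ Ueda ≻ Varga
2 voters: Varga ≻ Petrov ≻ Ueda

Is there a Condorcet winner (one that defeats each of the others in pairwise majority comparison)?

Head-to-head results (14 voters total):
Varga vs Petrov: Petrov wins 12–2.
Varga vs Ueda: Varga wins 10–4.
Petrov vs Ueda: Petrov wins 14–0.
Petrov beats each rival — Varga (12–2), Ueda (14–0) — so Petrov is the Condorcet winner.

Yes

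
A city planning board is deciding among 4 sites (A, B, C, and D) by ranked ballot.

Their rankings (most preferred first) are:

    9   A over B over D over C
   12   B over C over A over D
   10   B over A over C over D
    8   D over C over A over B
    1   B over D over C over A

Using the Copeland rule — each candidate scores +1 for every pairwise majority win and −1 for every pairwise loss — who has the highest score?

B

Pairwise results:
  A vs B: B wins 23–17.
  A vs C: C wins 21–19.
  A vs D: A wins 31–9.
  B vs C: B wins 32–8.
  B vs D: B wins 32–8.
  C vs D: C wins 22–18.
Copeland scores (wins − losses):
  A: 1 − 2 = -1
  B: 3 − 0 = 3
  C: 2 − 1 = 1
  D: 0 − 3 = -3
B has the best Copeland score.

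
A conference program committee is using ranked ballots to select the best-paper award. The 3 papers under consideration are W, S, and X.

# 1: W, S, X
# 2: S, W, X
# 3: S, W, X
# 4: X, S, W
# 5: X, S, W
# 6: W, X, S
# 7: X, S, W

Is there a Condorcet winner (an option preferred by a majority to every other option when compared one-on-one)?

Head-to-head results (7 voters total):
W vs S: S wins 5–2.
W vs X: W wins 4–3.
S vs X: X wins 4–3.
No candidate beats all others: W beats X beats S beats W, a majority cycle.

No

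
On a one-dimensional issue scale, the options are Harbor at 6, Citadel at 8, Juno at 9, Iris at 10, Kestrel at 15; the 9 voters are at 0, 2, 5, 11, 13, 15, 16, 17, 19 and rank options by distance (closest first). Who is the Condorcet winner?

Kestrel

With single-peaked preferences on a line, the Condorcet winner is the candidate closest to the median voter.
The median voter (position 13) is closest to Kestrel at 15.
Check: Kestrel vs Harbor — voters closer to Kestrel: 6 of 9.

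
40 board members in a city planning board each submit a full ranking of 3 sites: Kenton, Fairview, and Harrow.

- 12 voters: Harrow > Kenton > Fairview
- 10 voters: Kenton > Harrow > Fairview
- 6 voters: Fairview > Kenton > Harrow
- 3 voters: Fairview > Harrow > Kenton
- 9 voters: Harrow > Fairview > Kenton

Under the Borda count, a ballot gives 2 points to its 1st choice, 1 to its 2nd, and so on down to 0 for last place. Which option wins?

Borda scores:
  Kenton: 12·1 + 10·2 + 6·1 + 3·0 + 9·0 = 38
  Fairview: 12·0 + 10·0 + 6·2 + 3·2 + 9·1 = 27
  Harrow: 12·2 + 10·1 + 6·0 + 3·1 + 9·2 = 55
Harrow has the highest total.

Harrow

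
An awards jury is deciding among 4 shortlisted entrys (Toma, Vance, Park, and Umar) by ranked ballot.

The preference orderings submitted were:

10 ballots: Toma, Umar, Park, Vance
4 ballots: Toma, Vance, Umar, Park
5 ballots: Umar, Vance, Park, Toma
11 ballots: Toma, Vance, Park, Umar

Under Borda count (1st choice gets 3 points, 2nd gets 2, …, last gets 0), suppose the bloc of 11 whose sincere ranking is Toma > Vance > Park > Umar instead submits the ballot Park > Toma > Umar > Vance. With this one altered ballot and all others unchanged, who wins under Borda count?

Borda totals with the altered ballot: Toma 64, Vance 18, Park 48, Umar 50.
The winner is unchanged: still Toma.

Toma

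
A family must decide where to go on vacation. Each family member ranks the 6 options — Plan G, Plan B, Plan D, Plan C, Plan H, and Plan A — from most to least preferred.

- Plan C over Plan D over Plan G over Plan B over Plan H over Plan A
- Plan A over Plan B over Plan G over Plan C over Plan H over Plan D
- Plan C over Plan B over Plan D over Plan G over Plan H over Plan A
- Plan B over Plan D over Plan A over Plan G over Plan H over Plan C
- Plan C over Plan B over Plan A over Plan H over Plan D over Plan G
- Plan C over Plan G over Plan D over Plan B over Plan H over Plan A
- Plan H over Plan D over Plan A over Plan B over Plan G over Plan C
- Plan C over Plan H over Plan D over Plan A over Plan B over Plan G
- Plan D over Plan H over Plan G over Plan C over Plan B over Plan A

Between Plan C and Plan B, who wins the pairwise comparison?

Plan C

Ballots ranking Plan C above Plan B: 6.
Ballots ranking Plan B above Plan C: 3.
Plan C wins the head-to-head, 6–3.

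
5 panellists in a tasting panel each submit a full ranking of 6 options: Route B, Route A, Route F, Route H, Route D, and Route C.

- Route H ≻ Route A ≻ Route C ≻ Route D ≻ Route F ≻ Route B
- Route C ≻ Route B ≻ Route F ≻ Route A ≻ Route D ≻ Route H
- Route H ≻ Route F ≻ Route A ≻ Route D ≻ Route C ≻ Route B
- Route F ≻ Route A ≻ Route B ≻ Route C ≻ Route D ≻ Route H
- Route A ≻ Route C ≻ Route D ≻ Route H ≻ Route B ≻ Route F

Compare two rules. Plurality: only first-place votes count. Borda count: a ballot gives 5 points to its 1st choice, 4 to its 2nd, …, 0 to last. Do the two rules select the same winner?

Plurality first-place counts: Route B 0, Route A 1, Route F 1, Route H 2, Route D 0, Route C 1 → Route H.
Borda totals: Route B 8, Route A 18, Route F 13, Route H 12, Route D 9, Route C 15 → Route A.
The two rules disagree: plurality picks Route H, Borda picks Route A.

No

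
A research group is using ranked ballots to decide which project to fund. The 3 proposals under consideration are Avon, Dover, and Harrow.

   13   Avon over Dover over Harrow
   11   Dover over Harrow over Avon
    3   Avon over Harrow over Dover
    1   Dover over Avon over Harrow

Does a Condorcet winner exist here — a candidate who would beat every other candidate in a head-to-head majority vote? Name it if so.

Head-to-head results (28 voters total):
Avon vs Dover: Avon wins 16–12.
Avon vs Harrow: Avon wins 17–11.
Dover vs Harrow: Dover wins 25–3.
Avon beats each rival — Dover (16–12), Harrow (17–11) — so Avon is the Condorcet winner.

Avon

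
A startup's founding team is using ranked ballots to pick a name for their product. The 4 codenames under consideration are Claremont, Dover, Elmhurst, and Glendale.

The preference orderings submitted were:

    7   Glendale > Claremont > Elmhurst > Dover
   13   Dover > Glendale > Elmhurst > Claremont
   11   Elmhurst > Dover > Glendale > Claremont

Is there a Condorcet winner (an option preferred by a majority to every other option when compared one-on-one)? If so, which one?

Head-to-head results (31 voters total):
Claremont vs Dover: Dover wins 24–7.
Claremont vs Elmhurst: Elmhurst wins 24–7.
Claremont vs Glendale: Glendale wins 31–0.
Dover vs Elmhurst: Elmhurst wins 18–13.
Dover vs Glendale: Dover wins 24–7.
Elmhurst vs Glendale: Glendale wins 20–11.
No candidate beats all others: Dover beats Glendale beats Elmhurst beats Dover, a majority cycle.

None — there is no Condorcet winner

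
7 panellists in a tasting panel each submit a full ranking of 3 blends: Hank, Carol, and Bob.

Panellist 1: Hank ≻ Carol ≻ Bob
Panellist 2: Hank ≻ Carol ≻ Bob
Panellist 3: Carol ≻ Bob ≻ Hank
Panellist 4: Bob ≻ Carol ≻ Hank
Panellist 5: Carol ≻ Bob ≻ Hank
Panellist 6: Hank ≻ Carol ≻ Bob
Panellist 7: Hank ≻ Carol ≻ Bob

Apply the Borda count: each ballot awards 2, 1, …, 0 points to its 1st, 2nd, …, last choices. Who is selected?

Borda scores:
  Hank: 2 + 2 + 0 + 0 + 0 + 2 + 2 = 8
  Carol: 1 + 1 + 2 + 1 + 2 + 1 + 1 = 9
  Bob: 0 + 0 + 1 + 2 + 1 + 0 + 0 = 4
Carol has the highest total.

Carol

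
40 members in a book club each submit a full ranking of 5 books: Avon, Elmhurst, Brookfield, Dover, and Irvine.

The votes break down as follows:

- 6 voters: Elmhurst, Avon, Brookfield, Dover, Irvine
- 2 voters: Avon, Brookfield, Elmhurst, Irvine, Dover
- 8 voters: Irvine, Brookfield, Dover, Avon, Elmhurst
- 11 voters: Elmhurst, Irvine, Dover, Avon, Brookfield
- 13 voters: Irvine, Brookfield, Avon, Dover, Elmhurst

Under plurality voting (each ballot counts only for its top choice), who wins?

First-place vote totals:
  Avon: 2
  Elmhurst: 17
  Brookfield: 0
  Dover: 0
  Irvine: 21
Irvine has the most first-place votes.

Irvine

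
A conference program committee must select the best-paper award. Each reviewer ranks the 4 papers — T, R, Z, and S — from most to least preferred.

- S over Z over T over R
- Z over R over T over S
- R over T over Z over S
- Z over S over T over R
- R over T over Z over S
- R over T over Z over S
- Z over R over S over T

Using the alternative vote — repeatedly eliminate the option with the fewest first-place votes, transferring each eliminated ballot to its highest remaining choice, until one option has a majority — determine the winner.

Z

Round 1: R 3, Z 3, S 1, T 0. T has the fewest and is eliminated.
Round 2: R 3, Z 3, S 1. S has the fewest and is eliminated.
Round 3: Z 4, R 3. Z has a majority.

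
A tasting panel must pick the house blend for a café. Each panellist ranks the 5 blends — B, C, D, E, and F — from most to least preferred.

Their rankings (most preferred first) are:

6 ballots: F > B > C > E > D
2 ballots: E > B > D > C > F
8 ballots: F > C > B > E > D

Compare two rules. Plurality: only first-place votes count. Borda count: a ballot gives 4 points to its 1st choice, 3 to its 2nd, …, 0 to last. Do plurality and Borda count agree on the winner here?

Yes

Plurality first-place counts: B 0, C 0, D 0, E 2, F 14 → F.
Borda totals: B 40, C 38, D 4, E 22, F 56 → F.
The two rules agree on F.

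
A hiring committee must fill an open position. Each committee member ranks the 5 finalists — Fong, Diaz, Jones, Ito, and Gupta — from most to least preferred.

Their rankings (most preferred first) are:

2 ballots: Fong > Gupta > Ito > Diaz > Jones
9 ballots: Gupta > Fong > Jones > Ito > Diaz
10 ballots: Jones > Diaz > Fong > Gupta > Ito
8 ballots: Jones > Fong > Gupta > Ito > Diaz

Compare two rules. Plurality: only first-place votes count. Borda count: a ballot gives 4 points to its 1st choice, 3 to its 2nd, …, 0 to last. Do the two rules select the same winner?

Yes

Plurality first-place counts: Fong 2, Diaz 0, Jones 18, Ito 0, Gupta 9 → Jones.
Borda totals: Fong 79, Diaz 32, Jones 90, Ito 21, Gupta 68 → Jones.
The two rules agree on Jones.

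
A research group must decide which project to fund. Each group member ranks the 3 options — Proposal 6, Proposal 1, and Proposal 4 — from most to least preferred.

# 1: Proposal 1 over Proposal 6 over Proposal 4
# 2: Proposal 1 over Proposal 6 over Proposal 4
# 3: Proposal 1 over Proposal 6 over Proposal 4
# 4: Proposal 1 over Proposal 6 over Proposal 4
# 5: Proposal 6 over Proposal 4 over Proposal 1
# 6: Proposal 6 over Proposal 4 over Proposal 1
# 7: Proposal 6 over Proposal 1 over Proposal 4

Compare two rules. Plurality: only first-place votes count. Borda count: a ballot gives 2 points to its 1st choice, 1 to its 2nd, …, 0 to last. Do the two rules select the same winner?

No

Plurality first-place counts: Proposal 6 3, Proposal 1 4, Proposal 4 0 → Proposal 1.
Borda totals: Proposal 6 10, Proposal 1 9, Proposal 4 2 → Proposal 6.
The two rules disagree: plurality picks Proposal 1, Borda picks Proposal 6.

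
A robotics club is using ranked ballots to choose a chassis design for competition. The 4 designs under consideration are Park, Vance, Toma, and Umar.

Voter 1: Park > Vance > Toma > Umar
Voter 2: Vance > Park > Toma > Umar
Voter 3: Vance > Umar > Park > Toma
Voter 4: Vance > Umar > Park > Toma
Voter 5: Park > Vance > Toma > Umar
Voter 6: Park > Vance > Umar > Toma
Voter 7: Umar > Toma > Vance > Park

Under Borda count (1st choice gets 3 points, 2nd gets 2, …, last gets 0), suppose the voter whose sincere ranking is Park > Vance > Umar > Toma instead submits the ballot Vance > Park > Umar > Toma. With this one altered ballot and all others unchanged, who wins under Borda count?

Vance

Borda totals with the altered ballot: Park 12, Vance 17, Toma 5, Umar 8.
The winner is unchanged: still Vance.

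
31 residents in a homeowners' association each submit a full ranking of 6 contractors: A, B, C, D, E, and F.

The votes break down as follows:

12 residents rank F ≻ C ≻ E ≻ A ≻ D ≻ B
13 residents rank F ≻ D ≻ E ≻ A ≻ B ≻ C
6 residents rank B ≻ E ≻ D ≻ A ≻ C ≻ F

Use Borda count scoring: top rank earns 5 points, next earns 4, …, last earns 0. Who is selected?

Borda scores:
  A: 12·2 + 13·2 + 6·2 = 62
  B: 12·0 + 13·1 + 6·5 = 43
  C: 12·4 + 13·0 + 6·1 = 54
  D: 12·1 + 13·4 + 6·3 = 82
  E: 12·3 + 13·3 + 6·4 = 99
  F: 12·5 + 13·5 + 6·0 = 125
F has the highest total.

F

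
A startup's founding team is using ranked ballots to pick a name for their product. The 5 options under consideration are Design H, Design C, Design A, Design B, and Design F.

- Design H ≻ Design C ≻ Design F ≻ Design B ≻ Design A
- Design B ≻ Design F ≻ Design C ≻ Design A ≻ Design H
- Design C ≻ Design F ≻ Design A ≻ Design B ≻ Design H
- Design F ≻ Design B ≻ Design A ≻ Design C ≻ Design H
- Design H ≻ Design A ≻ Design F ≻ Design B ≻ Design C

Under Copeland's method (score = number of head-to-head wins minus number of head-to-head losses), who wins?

Pairwise results:
  Design H vs Design C: Design C wins 3–2.
  Design H vs Design A: Design A wins 3–2.
  Design H vs Design B: Design B wins 3–2.
  Design H vs Design F: Design F wins 3–2.
  Design C vs Design A: Design C wins 3–2.
  Design C vs Design B: Design B wins 3–2.
  Design C vs Design F: Design F wins 3–2.
  Design A vs Design B: Design B wins 3–2.
  Design A vs Design F: Design F wins 4–1.
  Design B vs Design F: Design F wins 4–1.
Copeland scores (wins − losses):
  Design H: 0 − 4 = -4
  Design C: 2 − 2 = 0
  Design A: 1 − 3 = -2
  Design B: 3 − 1 = 2
  Design F: 4 − 0 = 4
Design F has the best Copeland score.

Design F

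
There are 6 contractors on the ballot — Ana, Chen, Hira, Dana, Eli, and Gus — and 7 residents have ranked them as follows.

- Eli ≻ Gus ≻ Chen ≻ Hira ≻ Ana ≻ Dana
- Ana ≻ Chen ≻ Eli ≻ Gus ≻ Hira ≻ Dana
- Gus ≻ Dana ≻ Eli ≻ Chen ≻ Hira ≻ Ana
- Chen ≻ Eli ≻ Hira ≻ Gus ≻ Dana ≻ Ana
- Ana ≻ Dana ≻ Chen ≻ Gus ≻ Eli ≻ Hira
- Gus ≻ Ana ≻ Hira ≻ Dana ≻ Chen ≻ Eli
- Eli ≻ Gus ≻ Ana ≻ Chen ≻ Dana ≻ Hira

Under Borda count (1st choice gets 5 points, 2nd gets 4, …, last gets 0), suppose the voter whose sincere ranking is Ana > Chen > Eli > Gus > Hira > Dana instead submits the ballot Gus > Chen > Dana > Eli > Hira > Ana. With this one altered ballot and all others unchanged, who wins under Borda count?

Gus

Borda totals with the altered ballot: Ana 13, Chen 20, Hira 10, Dana 15, Eli 20, Gus 27.
The winner is unchanged: still Gus.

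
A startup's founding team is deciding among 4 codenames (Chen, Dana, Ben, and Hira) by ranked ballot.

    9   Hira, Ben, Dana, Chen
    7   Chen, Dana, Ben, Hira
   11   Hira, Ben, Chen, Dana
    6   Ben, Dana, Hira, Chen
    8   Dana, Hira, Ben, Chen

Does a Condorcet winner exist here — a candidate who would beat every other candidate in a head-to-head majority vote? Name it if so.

There is no Condorcet winner

Head-to-head results (41 voters total):
Chen vs Dana: Dana wins 23–18.
Chen vs Ben: Ben wins 34–7.
Chen vs Hira: Hira wins 34–7.
Dana vs Ben: Ben wins 26–15.
Dana vs Hira: Dana wins 21–20.
Ben vs Hira: Hira wins 28–13.
No candidate beats all others: Dana beats Hira beats Ben beats Dana, a majority cycle.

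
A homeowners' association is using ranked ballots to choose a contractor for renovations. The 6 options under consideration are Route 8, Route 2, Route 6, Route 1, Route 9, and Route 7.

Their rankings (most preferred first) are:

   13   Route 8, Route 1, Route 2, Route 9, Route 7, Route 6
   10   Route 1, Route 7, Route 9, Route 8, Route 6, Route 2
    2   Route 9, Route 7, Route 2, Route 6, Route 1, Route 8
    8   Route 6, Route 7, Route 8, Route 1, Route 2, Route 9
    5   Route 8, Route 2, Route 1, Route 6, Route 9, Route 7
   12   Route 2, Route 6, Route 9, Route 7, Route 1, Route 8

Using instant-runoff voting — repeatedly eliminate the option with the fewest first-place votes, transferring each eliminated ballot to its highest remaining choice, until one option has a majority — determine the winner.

Route 8

Round 1: Route 8 18, Route 2 12, Route 1 10, Route 6 8, Route 9 2, Route 7 0. Route 7 has the fewest and is eliminated.
Round 2: Route 8 18, Route 2 12, Route 1 10, Route 6 8, Route 9 2. Route 9 has the fewest and is eliminated.
Round 3: Route 8 18, Route 2 14, Route 1 10, Route 6 8. Route 6 has the fewest and is eliminated.
Round 4: Route 8 26, Route 2 14, Route 1 10. Route 8 has a majority.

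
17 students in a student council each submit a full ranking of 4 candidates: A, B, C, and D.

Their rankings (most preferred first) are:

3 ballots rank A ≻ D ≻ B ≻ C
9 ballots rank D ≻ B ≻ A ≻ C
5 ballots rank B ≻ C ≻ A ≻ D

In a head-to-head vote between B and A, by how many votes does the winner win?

Ballots ranking B above A: 9+5 = 14.
Ballots ranking A above B: 3.
B wins 14–3, a margin of 11.

11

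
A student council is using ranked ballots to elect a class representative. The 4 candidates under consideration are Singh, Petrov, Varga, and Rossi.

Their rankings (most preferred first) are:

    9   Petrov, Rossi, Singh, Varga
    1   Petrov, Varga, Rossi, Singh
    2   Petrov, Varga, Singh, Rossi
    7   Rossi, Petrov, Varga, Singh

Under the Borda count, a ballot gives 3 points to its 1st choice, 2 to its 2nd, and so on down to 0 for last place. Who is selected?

Borda scores:
  Singh: 9·1 + 0 + 2·1 + 7·0 = 11
  Petrov: 9·3 + 3 + 2·3 + 7·2 = 50
  Varga: 9·0 + 2 + 2·2 + 7·1 = 13
  Rossi: 9·2 + 1 + 2·0 + 7·3 = 40
Petrov has the highest total.

Petrov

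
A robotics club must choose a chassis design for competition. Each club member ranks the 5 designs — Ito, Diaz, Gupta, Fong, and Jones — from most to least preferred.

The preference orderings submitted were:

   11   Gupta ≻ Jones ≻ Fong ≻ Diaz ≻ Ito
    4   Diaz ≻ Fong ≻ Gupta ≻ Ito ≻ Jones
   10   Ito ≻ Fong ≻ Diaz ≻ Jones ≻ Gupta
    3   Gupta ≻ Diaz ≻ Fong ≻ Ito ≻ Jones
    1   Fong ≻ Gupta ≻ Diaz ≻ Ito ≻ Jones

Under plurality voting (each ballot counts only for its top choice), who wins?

First-place vote totals:
  Ito: 10
  Diaz: 4
  Gupta: 14
  Fong: 1
  Jones: 0
Gupta has the most first-place votes.

Gupta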